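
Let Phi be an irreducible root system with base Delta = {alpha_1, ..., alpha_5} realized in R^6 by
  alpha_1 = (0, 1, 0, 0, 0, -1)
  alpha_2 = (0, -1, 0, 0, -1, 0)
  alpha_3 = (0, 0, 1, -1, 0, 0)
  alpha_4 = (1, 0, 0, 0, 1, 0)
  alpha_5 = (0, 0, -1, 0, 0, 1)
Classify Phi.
Compute the Cartan integers a_ij = 2(alpha_i, alpha_j)/(alpha_j, alpha_j); the resulting 5x5 Cartan matrix is
[[2, -1, 0, 0, -1], [-1, 2, 0, -1, 0], [0, 0, 2, 0, -1], [0, -1, 0, 2, 0], [-1, 0, -1, 0, 2]].
All simple roots have the same length, so the diagram is simply laced. The associated Dynkin diagram is a chain of 5 nodes with single edges (A_5), so the type is A_5 (the algebra sl(6)).

type A_5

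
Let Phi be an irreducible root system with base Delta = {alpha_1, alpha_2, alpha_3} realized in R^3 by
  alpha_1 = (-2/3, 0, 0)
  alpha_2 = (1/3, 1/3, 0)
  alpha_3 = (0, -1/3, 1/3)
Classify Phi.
type C_3

Compute the Cartan integers a_ij = 2(alpha_i, alpha_j)/(alpha_j, alpha_j); the resulting 3x3 Cartan matrix is
[[2, -2, 0], [-1, 2, -1], [0, -1, 2]].
The roots have two lengths (squared-length ratio 2:1); the short ones are alpha_{2,3}. The associated Dynkin diagram is a chain of 3 nodes with a double edge at one end; the terminal node there is the unique long simple root (C_3), so the type is C_3 (the algebra sp(6)).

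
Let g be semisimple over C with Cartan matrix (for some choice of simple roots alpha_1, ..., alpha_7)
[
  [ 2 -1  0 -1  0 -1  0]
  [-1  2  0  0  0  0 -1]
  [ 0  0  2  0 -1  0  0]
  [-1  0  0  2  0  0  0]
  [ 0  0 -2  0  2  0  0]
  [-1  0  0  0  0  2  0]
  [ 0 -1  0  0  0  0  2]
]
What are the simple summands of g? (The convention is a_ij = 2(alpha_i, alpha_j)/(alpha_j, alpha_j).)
The diagram associated to this matrix has two connected components: the simple roots {alpha_3, alpha_5} form a chain of 2 nodes with a double edge at one end; the terminal node there is the unique short simple root (B_2), and {alpha_1, alpha_2, alpha_4, alpha_6, alpha_7} form a chain of 3 nodes with a fork of two nodes at one end (D_5). A semisimple Lie algebra decomposes uniquely as the direct sum of simple ideals, one per connected component of its Dynkin diagram, so g ≅ B_2 ⊕ D_5 (dimension 10 + 45 = 55).

B_2 ⊕ D_5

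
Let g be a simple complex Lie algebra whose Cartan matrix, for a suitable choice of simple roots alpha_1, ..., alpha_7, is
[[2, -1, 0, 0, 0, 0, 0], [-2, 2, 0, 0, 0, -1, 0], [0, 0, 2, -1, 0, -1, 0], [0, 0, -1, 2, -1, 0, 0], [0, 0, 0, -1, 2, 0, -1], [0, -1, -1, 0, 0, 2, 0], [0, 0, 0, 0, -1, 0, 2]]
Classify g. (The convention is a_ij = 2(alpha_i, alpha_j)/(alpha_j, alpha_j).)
The matrix has rank 7 with 2's on the diagonal. Reading the off-diagonal entries as Dynkin edges (a single edge where a_ij = a_ji = -1; a double or triple edge where a_ij * a_ji = 2 or 3), the diagram is a chain of 7 nodes with a double edge at one end; the terminal node there is the unique short simple root (B_7). One simple-root ordering that puts it in standard form is (alpha_7, alpha_5, alpha_4, alpha_3, alpha_6, alpha_2, alpha_1). So the algebra is type B_7, i.e. so(15).

B_7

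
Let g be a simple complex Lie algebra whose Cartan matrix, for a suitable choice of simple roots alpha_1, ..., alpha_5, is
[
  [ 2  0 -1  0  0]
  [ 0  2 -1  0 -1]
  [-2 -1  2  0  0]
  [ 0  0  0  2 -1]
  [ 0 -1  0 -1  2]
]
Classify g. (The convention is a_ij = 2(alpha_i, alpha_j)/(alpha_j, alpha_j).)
B_5 (so(11))

The matrix has rank 5 with 2's on the diagonal. Reading the off-diagonal entries as Dynkin edges (a single edge where a_ij = a_ji = -1; a double or triple edge where a_ij * a_ji = 2 or 3), the diagram is a chain of 5 nodes with a double edge at one end; the terminal node there is the unique short simple root (B_5). One simple-root ordering that puts it in standard form is (alpha_4, alpha_5, alpha_2, alpha_3, alpha_1). So the algebra is type B_5, i.e. so(11).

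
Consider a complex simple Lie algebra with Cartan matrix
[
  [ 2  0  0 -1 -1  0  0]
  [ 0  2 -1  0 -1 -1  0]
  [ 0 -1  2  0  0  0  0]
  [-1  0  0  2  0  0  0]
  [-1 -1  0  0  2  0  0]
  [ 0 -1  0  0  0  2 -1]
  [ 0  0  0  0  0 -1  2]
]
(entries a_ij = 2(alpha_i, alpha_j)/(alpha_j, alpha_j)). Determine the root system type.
type E_7

The matrix has rank 7 with 2's on the diagonal. Reading the off-diagonal entries as Dynkin edges (a single edge where a_ij = a_ji = -1; a double or triple edge where a_ij * a_ji = 2 or 3), the diagram is a chain of 6 nodes with one extra node attached to the third node from one end (E_7). One simple-root ordering that puts it in standard form is (alpha_7, alpha_3, alpha_6, alpha_2, alpha_5, alpha_1, alpha_4). So the algebra is type E_7.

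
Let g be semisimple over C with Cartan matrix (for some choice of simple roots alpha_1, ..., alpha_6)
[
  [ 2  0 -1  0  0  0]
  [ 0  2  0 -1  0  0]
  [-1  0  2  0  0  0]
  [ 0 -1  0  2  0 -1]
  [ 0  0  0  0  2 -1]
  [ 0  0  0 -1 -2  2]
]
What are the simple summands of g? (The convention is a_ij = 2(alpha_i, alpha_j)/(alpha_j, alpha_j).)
The diagram associated to this matrix has two connected components: the simple roots {alpha_1, alpha_3} form a chain of 2 nodes with single edges (A_2), and {alpha_2, alpha_4, alpha_5, alpha_6} form a chain of 4 nodes with a double edge at one end; the terminal node there is the unique short simple root (B_4). A semisimple Lie algebra decomposes uniquely as the direct sum of simple ideals, one per connected component of its Dynkin diagram, so g ≅ A_2 ⊕ B_4 (dimension 8 + 36 = 44).

A_2 (sl(3)) ⊕ B_4 (so(9))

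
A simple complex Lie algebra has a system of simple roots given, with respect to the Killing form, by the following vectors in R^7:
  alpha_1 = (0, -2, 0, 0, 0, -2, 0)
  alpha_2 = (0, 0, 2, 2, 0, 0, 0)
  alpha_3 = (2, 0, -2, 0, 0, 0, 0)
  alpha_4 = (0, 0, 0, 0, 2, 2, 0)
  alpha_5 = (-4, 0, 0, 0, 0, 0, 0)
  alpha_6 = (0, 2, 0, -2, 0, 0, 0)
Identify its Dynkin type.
C_6

Compute the Cartan integers a_ij = 2(alpha_i, alpha_j)/(alpha_j, alpha_j); the resulting 6x6 Cartan matrix is
[[2, 0, 0, -1, 0, -1], [0, 2, -1, 0, 0, -1], [0, -1, 2, 0, -1, 0], [-1, 0, 0, 2, 0, 0], [0, 0, -2, 0, 2, 0], [-1, -1, 0, 0, 0, 2]].
The roots have two lengths (squared-length ratio 2:1); the short ones are alpha_{1,2,3,4,6}. The associated Dynkin diagram is a chain of 6 nodes with a double edge at one end; the terminal node there is the unique long simple root (C_6), so the type is C_6 (the algebra sp(12)).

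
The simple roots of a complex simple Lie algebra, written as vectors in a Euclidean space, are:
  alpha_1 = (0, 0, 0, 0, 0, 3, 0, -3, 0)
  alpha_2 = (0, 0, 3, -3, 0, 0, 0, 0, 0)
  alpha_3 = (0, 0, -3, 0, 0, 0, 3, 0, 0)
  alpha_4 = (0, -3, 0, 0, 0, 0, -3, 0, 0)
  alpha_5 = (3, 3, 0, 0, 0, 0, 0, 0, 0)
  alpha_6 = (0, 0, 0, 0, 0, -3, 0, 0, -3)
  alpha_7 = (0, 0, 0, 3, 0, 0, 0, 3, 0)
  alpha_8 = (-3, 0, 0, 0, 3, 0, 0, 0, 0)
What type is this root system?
Compute the Cartan integers a_ij = 2(alpha_i, alpha_j)/(alpha_j, alpha_j); the resulting 8x8 Cartan matrix is
[[2, 0, 0, 0, 0, -1, -1, 0], [0, 2, -1, 0, 0, 0, -1, 0], [0, -1, 2, -1, 0, 0, 0, 0], [0, 0, -1, 2, -1, 0, 0, 0], [0, 0, 0, -1, 2, 0, 0, -1], [-1, 0, 0, 0, 0, 2, 0, 0], [-1, -1, 0, 0, 0, 0, 2, 0], [0, 0, 0, 0, -1, 0, 0, 2]].
All simple roots have the same length, so the diagram is simply laced. The associated Dynkin diagram is a chain of 8 nodes with single edges (A_8), so the type is A_8 (the algebra sl(9)).

A_8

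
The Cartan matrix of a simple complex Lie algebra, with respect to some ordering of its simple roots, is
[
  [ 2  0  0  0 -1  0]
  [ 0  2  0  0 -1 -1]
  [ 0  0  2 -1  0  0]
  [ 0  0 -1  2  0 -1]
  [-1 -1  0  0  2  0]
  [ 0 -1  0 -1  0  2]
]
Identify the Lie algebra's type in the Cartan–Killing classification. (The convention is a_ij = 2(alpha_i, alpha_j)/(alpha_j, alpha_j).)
The matrix has rank 6 with 2's on the diagonal. Reading the off-diagonal entries as Dynkin edges (a single edge where a_ij = a_ji = -1; a double or triple edge where a_ij * a_ji = 2 or 3), the diagram is a chain of 6 nodes with single edges (A_6). One simple-root ordering that puts it in standard form is (alpha_1, alpha_5, alpha_2, alpha_6, alpha_4, alpha_3). So the algebra is type A_6, i.e. sl(7).

A6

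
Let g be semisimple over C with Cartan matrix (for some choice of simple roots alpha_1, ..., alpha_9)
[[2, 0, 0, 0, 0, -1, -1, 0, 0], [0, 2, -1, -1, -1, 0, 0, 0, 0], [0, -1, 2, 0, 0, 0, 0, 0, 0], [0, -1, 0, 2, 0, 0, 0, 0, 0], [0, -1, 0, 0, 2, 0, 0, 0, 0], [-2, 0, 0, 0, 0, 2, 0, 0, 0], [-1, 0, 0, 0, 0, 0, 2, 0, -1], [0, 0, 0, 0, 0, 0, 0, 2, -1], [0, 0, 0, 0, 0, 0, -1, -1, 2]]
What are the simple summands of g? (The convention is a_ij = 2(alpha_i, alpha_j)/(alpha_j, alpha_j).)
The diagram associated to this matrix has two connected components: the simple roots {alpha_1, alpha_6, alpha_7, alpha_8, alpha_9} form a chain of 5 nodes with a double edge at one end; the terminal node there is the unique long simple root (C_5), and {alpha_2, alpha_3, alpha_4, alpha_5} form a chain of 2 nodes with a fork of two nodes at one end (D_4). A semisimple Lie algebra decomposes uniquely as the direct sum of simple ideals, one per connected component of its Dynkin diagram, so g ≅ C_5 ⊕ D_4 (dimension 55 + 28 = 83).

C5 ⊕ D4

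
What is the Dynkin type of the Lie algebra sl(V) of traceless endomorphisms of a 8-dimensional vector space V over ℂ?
A_7 (sl(8))

This is sl(8), which has dimension 8^2 - 1 = 63 and rank 8 - 1 = 7 (a Cartan subalgebra is the diagonal traceless matrices). In the classification of classical Lie algebras, the special linear algebra sl(n+1) has type A_n; here n = 7, so the Dynkin diagram is a chain of 7 nodes with single edges (A_7). Hence the type is A_7.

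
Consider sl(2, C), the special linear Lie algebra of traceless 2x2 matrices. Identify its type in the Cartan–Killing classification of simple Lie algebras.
A_1

This is sl(2), which has dimension 2^2 - 1 = 3 and rank 2 - 1 = 1 (a Cartan subalgebra is the diagonal traceless matrices). In the classification of classical Lie algebras, the special linear algebra sl(n+1) has type A_n; here n = 1, so the Dynkin diagram is a chain of 1 nodes with single edges (A_1). Hence the type is A_1.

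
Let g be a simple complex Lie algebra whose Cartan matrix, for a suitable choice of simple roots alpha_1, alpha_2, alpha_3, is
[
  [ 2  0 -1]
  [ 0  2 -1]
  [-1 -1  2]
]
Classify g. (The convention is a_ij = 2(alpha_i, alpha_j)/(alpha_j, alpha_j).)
A3

The matrix has rank 3 with 2's on the diagonal. Reading the off-diagonal entries as Dynkin edges (a single edge where a_ij = a_ji = -1; a double or triple edge where a_ij * a_ji = 2 or 3), the diagram is a chain of 3 nodes with single edges (A_3). One simple-root ordering that puts it in standard form is (alpha_2, alpha_3, alpha_1). So the algebra is type A_3, i.e. sl(4).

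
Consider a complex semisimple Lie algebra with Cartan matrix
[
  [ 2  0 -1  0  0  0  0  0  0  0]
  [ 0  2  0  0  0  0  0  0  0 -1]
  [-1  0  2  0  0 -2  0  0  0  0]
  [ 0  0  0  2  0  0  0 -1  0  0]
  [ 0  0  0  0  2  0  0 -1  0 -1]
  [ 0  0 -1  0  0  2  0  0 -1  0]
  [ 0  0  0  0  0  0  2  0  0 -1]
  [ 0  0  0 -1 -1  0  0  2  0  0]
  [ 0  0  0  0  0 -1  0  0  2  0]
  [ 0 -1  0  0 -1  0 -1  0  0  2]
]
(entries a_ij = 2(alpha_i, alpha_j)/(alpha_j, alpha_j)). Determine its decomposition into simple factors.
The diagram associated to this matrix has two connected components: the simple roots {alpha_2, alpha_4, alpha_5, alpha_7, alpha_8, alpha_10} form a chain of 4 nodes with a fork of two nodes at one end (D_6), and {alpha_1, alpha_3, alpha_6, alpha_9} form a chain of 4 nodes with a double edge between the middle two (F_4). A semisimple Lie algebra decomposes uniquely as the direct sum of simple ideals, one per connected component of its Dynkin diagram, so g ≅ D_6 ⊕ F_4 (dimension 66 + 52 = 118).

D6 ⊕ F4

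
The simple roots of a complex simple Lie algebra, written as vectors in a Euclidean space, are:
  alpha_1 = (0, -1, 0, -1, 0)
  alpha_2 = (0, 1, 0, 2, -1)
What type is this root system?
Compute the Cartan integers a_ij = 2(alpha_i, alpha_j)/(alpha_j, alpha_j); the resulting 2x2 Cartan matrix is
[[2, -1], [-3, 2]].
The roots have two lengths (squared-length ratio 3:1); the short ones are alpha_{1}. The associated Dynkin diagram is two nodes joined by a triple edge (G_2), so the type is G_2.

G_2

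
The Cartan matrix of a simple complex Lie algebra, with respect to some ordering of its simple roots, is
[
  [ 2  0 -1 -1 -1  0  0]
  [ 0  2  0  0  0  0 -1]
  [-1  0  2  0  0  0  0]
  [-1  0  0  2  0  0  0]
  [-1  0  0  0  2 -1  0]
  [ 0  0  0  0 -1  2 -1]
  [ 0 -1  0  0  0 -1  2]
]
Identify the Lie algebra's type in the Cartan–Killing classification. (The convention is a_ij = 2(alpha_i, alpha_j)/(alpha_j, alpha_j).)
The matrix has rank 7 with 2's on the diagonal. Reading the off-diagonal entries as Dynkin edges (a single edge where a_ij = a_ji = -1; a double or triple edge where a_ij * a_ji = 2 or 3), the diagram is a chain of 5 nodes with a fork of two nodes at one end (D_7). One simple-root ordering that puts it in standard form is (alpha_2, alpha_7, alpha_6, alpha_5, alpha_1, alpha_4, alpha_3). So the algebra is type D_7, i.e. so(14).

D_7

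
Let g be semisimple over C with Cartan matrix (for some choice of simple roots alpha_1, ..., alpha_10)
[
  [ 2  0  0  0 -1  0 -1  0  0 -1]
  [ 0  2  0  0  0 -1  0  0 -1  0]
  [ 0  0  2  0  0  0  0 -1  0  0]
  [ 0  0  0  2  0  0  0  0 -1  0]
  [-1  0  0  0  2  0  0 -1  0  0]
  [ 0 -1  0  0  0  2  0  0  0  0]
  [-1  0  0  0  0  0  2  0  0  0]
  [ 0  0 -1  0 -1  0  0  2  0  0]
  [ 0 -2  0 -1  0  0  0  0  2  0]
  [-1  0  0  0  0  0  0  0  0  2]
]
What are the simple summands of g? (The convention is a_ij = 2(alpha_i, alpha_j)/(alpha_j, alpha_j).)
The diagram associated to this matrix has two connected components: the simple roots {alpha_1, alpha_3, alpha_5, alpha_7, alpha_8, alpha_10} form a chain of 4 nodes with a fork of two nodes at one end (D_6), and {alpha_2, alpha_4, alpha_6, alpha_9} form a chain of 4 nodes with a double edge between the middle two (F_4). A semisimple Lie algebra decomposes uniquely as the direct sum of simple ideals, one per connected component of its Dynkin diagram, so g ≅ D_6 ⊕ F_4 (dimension 66 + 52 = 118).

D_6 (so(12)) ⊕ F_4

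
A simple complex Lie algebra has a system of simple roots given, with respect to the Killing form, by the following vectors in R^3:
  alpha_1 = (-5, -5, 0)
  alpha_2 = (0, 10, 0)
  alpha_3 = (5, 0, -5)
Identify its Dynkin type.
type C_3

Compute the Cartan integers a_ij = 2(alpha_i, alpha_j)/(alpha_j, alpha_j); the resulting 3x3 Cartan matrix is
[[2, -1, -1], [-2, 2, 0], [-1, 0, 2]].
The roots have two lengths (squared-length ratio 2:1); the short ones are alpha_{1,3}. The associated Dynkin diagram is a chain of 3 nodes with a double edge at one end; the terminal node there is the unique long simple root (C_3), so the type is C_3 (the algebra sp(6)).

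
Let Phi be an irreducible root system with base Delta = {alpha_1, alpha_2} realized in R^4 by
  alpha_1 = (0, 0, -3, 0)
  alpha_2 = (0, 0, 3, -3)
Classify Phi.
type B_2

Compute the Cartan integers a_ij = 2(alpha_i, alpha_j)/(alpha_j, alpha_j); the resulting 2x2 Cartan matrix is
[[2, -1], [-2, 2]].
The roots have two lengths (squared-length ratio 2:1); the short ones are alpha_{1}. The associated Dynkin diagram is a chain of 2 nodes with a double edge at one end; the terminal node there is the unique short simple root (B_2), so the type is B_2 (the algebra so(5)).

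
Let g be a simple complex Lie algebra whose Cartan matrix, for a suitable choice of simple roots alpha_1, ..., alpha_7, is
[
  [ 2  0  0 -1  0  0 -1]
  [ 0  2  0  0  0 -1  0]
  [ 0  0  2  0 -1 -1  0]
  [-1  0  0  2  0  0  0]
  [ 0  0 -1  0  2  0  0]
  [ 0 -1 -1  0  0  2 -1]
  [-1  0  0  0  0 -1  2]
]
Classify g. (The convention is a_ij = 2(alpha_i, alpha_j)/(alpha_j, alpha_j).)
type E_7

The matrix has rank 7 with 2's on the diagonal. Reading the off-diagonal entries as Dynkin edges (a single edge where a_ij = a_ji = -1; a double or triple edge where a_ij * a_ji = 2 or 3), the diagram is a chain of 6 nodes with one extra node attached to the third node from one end (E_7). One simple-root ordering that puts it in standard form is (alpha_5, alpha_2, alpha_3, alpha_6, alpha_7, alpha_1, alpha_4). So the algebra is type E_7.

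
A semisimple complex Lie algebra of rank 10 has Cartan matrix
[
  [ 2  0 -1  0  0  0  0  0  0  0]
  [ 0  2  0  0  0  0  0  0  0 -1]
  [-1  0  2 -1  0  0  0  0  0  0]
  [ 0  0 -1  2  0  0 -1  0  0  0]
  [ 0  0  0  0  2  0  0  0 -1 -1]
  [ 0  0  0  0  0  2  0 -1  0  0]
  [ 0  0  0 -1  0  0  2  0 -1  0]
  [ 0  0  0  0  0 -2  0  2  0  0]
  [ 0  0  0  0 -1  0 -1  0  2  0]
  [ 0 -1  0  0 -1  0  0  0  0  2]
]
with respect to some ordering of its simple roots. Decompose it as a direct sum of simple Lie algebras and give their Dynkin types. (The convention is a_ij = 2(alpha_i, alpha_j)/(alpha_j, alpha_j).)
A8 ⊕ B2

The diagram associated to this matrix has two connected components: the simple roots {alpha_1, alpha_2, alpha_3, alpha_4, alpha_5, alpha_7, alpha_9, alpha_10} form a chain of 8 nodes with single edges (A_8), and {alpha_6, alpha_8} form a chain of 2 nodes with a double edge at one end; the terminal node there is the unique short simple root (B_2). A semisimple Lie algebra decomposes uniquely as the direct sum of simple ideals, one per connected component of its Dynkin diagram, so g ≅ A_8 ⊕ B_2 (dimension 80 + 10 = 90).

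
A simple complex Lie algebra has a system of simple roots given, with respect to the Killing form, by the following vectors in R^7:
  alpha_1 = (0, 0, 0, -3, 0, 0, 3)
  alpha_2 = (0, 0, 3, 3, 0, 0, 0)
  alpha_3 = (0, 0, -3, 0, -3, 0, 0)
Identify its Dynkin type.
A_3 (sl(4))

Compute the Cartan integers a_ij = 2(alpha_i, alpha_j)/(alpha_j, alpha_j); the resulting 3x3 Cartan matrix is
[[2, -1, 0], [-1, 2, -1], [0, -1, 2]].
All simple roots have the same length, so the diagram is simply laced. The associated Dynkin diagram is a chain of 3 nodes with single edges (A_3), so the type is A_3 (the algebra sl(4)).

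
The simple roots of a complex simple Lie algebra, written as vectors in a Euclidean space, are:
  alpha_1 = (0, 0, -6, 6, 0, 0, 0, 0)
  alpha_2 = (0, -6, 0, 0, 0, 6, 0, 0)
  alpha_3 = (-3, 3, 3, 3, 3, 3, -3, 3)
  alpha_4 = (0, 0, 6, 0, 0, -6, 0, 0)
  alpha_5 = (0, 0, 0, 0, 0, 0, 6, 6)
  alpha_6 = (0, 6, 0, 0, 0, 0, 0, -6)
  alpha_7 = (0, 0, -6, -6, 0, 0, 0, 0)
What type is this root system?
Compute the Cartan integers a_ij = 2(alpha_i, alpha_j)/(alpha_j, alpha_j); the resulting 7x7 Cartan matrix is
[[2, 0, 0, -1, 0, 0, 0], [0, 2, 0, -1, 0, -1, 0], [0, 0, 2, 0, 0, 0, -1], [-1, -1, 0, 2, 0, 0, -1], [0, 0, 0, 0, 2, -1, 0], [0, -1, 0, 0, -1, 2, 0], [0, 0, -1, -1, 0, 0, 2]].
All simple roots have the same length, so the diagram is simply laced. The associated Dynkin diagram is a chain of 6 nodes with one extra node attached to the third node from one end (E_7), so the type is E_7.

E_7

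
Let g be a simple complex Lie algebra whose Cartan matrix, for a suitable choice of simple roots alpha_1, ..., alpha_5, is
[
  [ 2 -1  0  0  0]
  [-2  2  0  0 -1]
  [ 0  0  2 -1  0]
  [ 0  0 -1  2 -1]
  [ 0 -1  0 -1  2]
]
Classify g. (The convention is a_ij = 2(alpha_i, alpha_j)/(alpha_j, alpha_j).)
B_5

The matrix has rank 5 with 2's on the diagonal. Reading the off-diagonal entries as Dynkin edges (a single edge where a_ij = a_ji = -1; a double or triple edge where a_ij * a_ji = 2 or 3), the diagram is a chain of 5 nodes with a double edge at one end; the terminal node there is the unique short simple root (B_5). One simple-root ordering that puts it in standard form is (alpha_3, alpha_4, alpha_5, alpha_2, alpha_1). So the algebra is type B_5, i.e. so(11).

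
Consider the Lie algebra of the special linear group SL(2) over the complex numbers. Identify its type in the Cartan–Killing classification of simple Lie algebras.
A1

This is sl(2), which has dimension 2^2 - 1 = 3 and rank 2 - 1 = 1 (a Cartan subalgebra is the diagonal traceless matrices). In the classification of classical Lie algebras, the special linear algebra sl(n+1) has type A_n; here n = 1, so the Dynkin diagram is a chain of 1 nodes with single edges (A_1). Hence the type is A_1.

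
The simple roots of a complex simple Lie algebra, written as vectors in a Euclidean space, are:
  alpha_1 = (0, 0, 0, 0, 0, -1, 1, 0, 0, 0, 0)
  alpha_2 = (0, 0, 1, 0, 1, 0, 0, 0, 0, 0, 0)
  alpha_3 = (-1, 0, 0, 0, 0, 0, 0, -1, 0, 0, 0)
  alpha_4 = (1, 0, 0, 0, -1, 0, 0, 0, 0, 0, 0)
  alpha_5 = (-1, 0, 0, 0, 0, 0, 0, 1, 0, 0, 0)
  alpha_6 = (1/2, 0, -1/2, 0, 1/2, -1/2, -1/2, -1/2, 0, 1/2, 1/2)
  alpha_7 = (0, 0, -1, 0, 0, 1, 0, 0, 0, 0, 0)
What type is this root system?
E_7

Compute the Cartan integers a_ij = 2(alpha_i, alpha_j)/(alpha_j, alpha_j); the resulting 7x7 Cartan matrix is
[[2, 0, 0, 0, 0, 0, -1], [0, 2, 0, -1, 0, 0, -1], [0, 0, 2, -1, 0, 0, 0], [0, -1, -1, 2, -1, 0, 0], [0, 0, 0, -1, 2, -1, 0], [0, 0, 0, 0, -1, 2, 0], [-1, -1, 0, 0, 0, 0, 2]].
All simple roots have the same length, so the diagram is simply laced. The associated Dynkin diagram is a chain of 6 nodes with one extra node attached to the third node from one end (E_7), so the type is E_7.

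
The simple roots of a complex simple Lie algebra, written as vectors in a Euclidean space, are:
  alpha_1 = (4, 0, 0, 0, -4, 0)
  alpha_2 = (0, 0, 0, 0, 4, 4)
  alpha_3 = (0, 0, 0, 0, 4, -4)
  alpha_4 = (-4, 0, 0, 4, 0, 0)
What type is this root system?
D_4

Compute the Cartan integers a_ij = 2(alpha_i, alpha_j)/(alpha_j, alpha_j); the resulting 4x4 Cartan matrix is
[[2, -1, -1, -1], [-1, 2, 0, 0], [-1, 0, 2, 0], [-1, 0, 0, 2]].
All simple roots have the same length, so the diagram is simply laced. The associated Dynkin diagram is a chain of 2 nodes with a fork of two nodes at one end (D_4), so the type is D_4 (the algebra so(8)).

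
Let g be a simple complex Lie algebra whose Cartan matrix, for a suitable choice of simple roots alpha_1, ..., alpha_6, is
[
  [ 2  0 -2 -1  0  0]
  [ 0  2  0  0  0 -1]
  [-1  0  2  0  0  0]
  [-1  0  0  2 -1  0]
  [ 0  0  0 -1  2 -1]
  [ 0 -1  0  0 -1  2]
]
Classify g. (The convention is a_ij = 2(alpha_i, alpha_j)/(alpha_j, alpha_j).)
The matrix has rank 6 with 2's on the diagonal. Reading the off-diagonal entries as Dynkin edges (a single edge where a_ij = a_ji = -1; a double or triple edge where a_ij * a_ji = 2 or 3), the diagram is a chain of 6 nodes with a double edge at one end; the terminal node there is the unique short simple root (B_6). One simple-root ordering that puts it in standard form is (alpha_2, alpha_6, alpha_5, alpha_4, alpha_1, alpha_3). So the algebra is type B_6, i.e. so(13).

B6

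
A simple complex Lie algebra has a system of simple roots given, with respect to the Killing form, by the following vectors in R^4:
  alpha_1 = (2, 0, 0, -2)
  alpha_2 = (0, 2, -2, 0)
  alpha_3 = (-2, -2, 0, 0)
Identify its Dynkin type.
type A_3

Compute the Cartan integers a_ij = 2(alpha_i, alpha_j)/(alpha_j, alpha_j); the resulting 3x3 Cartan matrix is
[[2, 0, -1], [0, 2, -1], [-1, -1, 2]].
All simple roots have the same length, so the diagram is simply laced. The associated Dynkin diagram is a chain of 3 nodes with single edges (A_3), so the type is A_3 (the algebra sl(4)).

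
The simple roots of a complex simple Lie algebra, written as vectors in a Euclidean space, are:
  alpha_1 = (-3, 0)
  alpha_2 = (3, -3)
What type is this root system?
Compute the Cartan integers a_ij = 2(alpha_i, alpha_j)/(alpha_j, alpha_j); the resulting 2x2 Cartan matrix is
[[2, -1], [-2, 2]].
The roots have two lengths (squared-length ratio 2:1); the short ones are alpha_{1}. The associated Dynkin diagram is a chain of 2 nodes with a double edge at one end; the terminal node there is the unique short simple root (B_2), so the type is B_2 (the algebra so(5)).

B_2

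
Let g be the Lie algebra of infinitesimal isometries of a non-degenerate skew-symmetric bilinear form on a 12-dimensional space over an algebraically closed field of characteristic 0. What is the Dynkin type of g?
C6

This is sp(12), which has dimension 12(12+1)/2 = 78 and rank 12/2 = 6. In the classification of classical Lie algebras, the symplectic algebra sp(2n) has type C_n; here n = 6, so the Dynkin diagram is a chain of 6 nodes with a double edge at one end; the terminal node there is the unique long simple root (C_6). Hence the type is C_6.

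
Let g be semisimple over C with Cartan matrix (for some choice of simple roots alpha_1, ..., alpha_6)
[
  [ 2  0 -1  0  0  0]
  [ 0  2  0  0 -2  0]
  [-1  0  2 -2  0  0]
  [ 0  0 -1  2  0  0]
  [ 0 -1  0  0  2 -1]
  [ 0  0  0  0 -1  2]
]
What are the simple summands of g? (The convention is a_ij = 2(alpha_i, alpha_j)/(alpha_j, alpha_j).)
type B_3 ⊕ type C_3

The diagram associated to this matrix has two connected components: the simple roots {alpha_1, alpha_3, alpha_4} form a chain of 3 nodes with a double edge at one end; the terminal node there is the unique short simple root (B_3), and {alpha_2, alpha_5, alpha_6} form a chain of 3 nodes with a double edge at one end; the terminal node there is the unique long simple root (C_3). A semisimple Lie algebra decomposes uniquely as the direct sum of simple ideals, one per connected component of its Dynkin diagram, so g ≅ B_3 ⊕ C_3 (dimension 21 + 21 = 42).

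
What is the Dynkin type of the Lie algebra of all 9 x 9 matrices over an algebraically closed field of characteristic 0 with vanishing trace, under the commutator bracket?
A_8

This is sl(9), which has dimension 9^2 - 1 = 80 and rank 9 - 1 = 8 (a Cartan subalgebra is the diagonal traceless matrices). In the classification of classical Lie algebras, the special linear algebra sl(n+1) has type A_n; here n = 8, so the Dynkin diagram is a chain of 8 nodes with single edges (A_8). Hence the type is A_8.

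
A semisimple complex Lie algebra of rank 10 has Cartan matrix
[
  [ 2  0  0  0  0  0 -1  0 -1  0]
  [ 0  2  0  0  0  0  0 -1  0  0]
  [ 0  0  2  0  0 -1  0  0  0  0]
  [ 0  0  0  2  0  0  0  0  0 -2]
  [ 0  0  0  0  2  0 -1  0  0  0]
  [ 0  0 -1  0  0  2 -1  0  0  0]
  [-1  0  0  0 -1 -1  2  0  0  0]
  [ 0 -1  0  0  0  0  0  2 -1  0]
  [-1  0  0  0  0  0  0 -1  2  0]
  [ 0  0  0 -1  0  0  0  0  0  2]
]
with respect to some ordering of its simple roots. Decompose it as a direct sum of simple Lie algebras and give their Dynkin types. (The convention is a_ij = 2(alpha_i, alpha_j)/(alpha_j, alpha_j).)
B2 + E8

The diagram associated to this matrix has two connected components: the simple roots {alpha_4, alpha_10} form a chain of 2 nodes with a double edge at one end; the terminal node there is the unique short simple root (B_2), and {alpha_1, alpha_2, alpha_3, alpha_5, alpha_6, alpha_7, alpha_8, alpha_9} form a chain of 7 nodes with one extra node attached to the third node from one end (E_8). A semisimple Lie algebra decomposes uniquely as the direct sum of simple ideals, one per connected component of its Dynkin diagram, so g ≅ B_2 ⊕ E_8 (dimension 10 + 248 = 258).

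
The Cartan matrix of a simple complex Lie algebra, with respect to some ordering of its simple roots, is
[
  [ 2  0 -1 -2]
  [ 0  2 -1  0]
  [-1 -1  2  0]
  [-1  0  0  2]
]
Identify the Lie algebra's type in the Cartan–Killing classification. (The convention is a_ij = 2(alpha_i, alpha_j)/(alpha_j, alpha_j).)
The matrix has rank 4 with 2's on the diagonal. Reading the off-diagonal entries as Dynkin edges (a single edge where a_ij = a_ji = -1; a double or triple edge where a_ij * a_ji = 2 or 3), the diagram is a chain of 4 nodes with a double edge at one end; the terminal node there is the unique short simple root (B_4). One simple-root ordering that puts it in standard form is (alpha_2, alpha_3, alpha_1, alpha_4). So the algebra is type B_4, i.e. so(9).

B_4 (so(9))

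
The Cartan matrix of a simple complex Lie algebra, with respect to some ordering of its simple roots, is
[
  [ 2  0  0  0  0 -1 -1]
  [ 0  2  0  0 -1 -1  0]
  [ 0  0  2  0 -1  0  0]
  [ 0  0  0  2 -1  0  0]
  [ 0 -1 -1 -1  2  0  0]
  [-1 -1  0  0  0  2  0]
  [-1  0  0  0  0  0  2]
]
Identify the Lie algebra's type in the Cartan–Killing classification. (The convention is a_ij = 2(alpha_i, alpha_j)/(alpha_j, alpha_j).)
The matrix has rank 7 with 2's on the diagonal. Reading the off-diagonal entries as Dynkin edges (a single edge where a_ij = a_ji = -1; a double or triple edge where a_ij * a_ji = 2 or 3), the diagram is a chain of 5 nodes with a fork of two nodes at one end (D_7). One simple-root ordering that puts it in standard form is (alpha_7, alpha_1, alpha_6, alpha_2, alpha_5, alpha_3, alpha_4). So the algebra is type D_7, i.e. so(14).

D_7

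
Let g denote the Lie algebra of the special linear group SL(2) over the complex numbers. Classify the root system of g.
type A_1

This is sl(2), which has dimension 2^2 - 1 = 3 and rank 2 - 1 = 1 (a Cartan subalgebra is the diagonal traceless matrices). In the classification of classical Lie algebras, the special linear algebra sl(n+1) has type A_n; here n = 1, so the Dynkin diagram is a chain of 1 nodes with single edges (A_1). Hence the type is A_1.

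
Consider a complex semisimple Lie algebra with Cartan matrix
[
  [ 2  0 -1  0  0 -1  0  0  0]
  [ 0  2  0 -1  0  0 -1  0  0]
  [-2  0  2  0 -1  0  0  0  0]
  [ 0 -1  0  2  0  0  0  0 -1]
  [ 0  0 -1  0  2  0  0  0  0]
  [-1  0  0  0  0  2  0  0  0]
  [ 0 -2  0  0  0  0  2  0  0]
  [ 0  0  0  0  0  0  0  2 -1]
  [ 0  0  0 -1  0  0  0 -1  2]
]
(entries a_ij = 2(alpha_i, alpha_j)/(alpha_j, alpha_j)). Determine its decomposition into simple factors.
The diagram associated to this matrix has two connected components: the simple roots {alpha_2, alpha_4, alpha_7, alpha_8, alpha_9} form a chain of 5 nodes with a double edge at one end; the terminal node there is the unique long simple root (C_5), and {alpha_1, alpha_3, alpha_5, alpha_6} form a chain of 4 nodes with a double edge between the middle two (F_4). A semisimple Lie algebra decomposes uniquely as the direct sum of simple ideals, one per connected component of its Dynkin diagram, so g ≅ C_5 ⊕ F_4 (dimension 55 + 52 = 107).

C5 + F4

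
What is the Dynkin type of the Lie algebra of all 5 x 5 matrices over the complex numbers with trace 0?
A4

This is sl(5), which has dimension 5^2 - 1 = 24 and rank 5 - 1 = 4 (a Cartan subalgebra is the diagonal traceless matrices). In the classification of classical Lie algebras, the special linear algebra sl(n+1) has type A_n; here n = 4, so the Dynkin diagram is a chain of 4 nodes with single edges (A_4). Hence the type is A_4.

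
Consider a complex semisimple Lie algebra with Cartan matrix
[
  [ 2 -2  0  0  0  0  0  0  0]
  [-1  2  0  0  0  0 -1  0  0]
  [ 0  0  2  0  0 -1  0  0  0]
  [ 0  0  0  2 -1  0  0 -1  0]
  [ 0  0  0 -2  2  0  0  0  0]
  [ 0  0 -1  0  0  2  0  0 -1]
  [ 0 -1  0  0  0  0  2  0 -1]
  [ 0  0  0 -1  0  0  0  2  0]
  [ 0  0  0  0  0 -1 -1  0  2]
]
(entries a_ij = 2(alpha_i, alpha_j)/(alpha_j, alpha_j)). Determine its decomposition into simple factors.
The diagram associated to this matrix has two connected components: the simple roots {alpha_4, alpha_5, alpha_8} form a chain of 3 nodes with a double edge at one end; the terminal node there is the unique long simple root (C_3), and {alpha_1, alpha_2, alpha_3, alpha_6, alpha_7, alpha_9} form a chain of 6 nodes with a double edge at one end; the terminal node there is the unique long simple root (C_6). A semisimple Lie algebra decomposes uniquely as the direct sum of simple ideals, one per connected component of its Dynkin diagram, so g ≅ C_3 ⊕ C_6 (dimension 21 + 78 = 99).

C_3 ⊕ C_6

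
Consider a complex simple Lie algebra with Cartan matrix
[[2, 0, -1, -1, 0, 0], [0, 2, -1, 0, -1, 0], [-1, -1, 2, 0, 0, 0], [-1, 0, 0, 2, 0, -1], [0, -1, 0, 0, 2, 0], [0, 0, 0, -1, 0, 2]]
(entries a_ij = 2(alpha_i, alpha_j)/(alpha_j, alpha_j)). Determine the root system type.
The matrix has rank 6 with 2's on the diagonal. Reading the off-diagonal entries as Dynkin edges (a single edge where a_ij = a_ji = -1; a double or triple edge where a_ij * a_ji = 2 or 3), the diagram is a chain of 6 nodes with single edges (A_6). One simple-root ordering that puts it in standard form is (alpha_6, alpha_4, alpha_1, alpha_3, alpha_2, alpha_5). So the algebra is type A_6, i.e. sl(7).

A6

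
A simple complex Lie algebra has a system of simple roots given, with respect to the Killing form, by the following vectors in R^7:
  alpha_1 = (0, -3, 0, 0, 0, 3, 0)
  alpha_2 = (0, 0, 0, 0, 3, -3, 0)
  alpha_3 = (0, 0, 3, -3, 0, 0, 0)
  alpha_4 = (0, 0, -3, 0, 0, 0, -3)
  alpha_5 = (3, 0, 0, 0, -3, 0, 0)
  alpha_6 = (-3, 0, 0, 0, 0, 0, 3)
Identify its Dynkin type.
A_6

Compute the Cartan integers a_ij = 2(alpha_i, alpha_j)/(alpha_j, alpha_j); the resulting 6x6 Cartan matrix is
[[2, -1, 0, 0, 0, 0], [-1, 2, 0, 0, -1, 0], [0, 0, 2, -1, 0, 0], [0, 0, -1, 2, 0, -1], [0, -1, 0, 0, 2, -1], [0, 0, 0, -1, -1, 2]].
All simple roots have the same length, so the diagram is simply laced. The associated Dynkin diagram is a chain of 6 nodes with single edges (A_6), so the type is A_6 (the algebra sl(7)).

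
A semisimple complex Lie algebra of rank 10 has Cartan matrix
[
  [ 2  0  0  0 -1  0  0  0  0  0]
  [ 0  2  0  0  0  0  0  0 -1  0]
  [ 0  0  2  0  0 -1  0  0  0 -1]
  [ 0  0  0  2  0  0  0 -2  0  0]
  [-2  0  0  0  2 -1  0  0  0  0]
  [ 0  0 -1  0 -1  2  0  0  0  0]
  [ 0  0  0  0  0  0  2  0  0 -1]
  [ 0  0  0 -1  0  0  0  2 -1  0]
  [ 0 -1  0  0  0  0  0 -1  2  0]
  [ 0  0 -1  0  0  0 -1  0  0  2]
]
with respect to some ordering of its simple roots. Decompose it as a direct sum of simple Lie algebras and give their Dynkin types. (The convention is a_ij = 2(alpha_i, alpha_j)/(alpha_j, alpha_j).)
The diagram associated to this matrix has two connected components: the simple roots {alpha_1, alpha_3, alpha_5, alpha_6, alpha_7, alpha_10} form a chain of 6 nodes with a double edge at one end; the terminal node there is the unique short simple root (B_6), and {alpha_2, alpha_4, alpha_8, alpha_9} form a chain of 4 nodes with a double edge at one end; the terminal node there is the unique long simple root (C_4). A semisimple Lie algebra decomposes uniquely as the direct sum of simple ideals, one per connected component of its Dynkin diagram, so g ≅ B_6 ⊕ C_4 (dimension 78 + 36 = 114).

type B_6 + type C_4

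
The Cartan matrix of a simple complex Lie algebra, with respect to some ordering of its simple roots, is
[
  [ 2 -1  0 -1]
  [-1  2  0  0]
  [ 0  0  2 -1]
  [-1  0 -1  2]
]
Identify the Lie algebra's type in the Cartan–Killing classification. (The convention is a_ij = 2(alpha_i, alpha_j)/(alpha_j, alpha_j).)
A_4 (sl(5))

The matrix has rank 4 with 2's on the diagonal. Reading the off-diagonal entries as Dynkin edges (a single edge where a_ij = a_ji = -1; a double or triple edge where a_ij * a_ji = 2 or 3), the diagram is a chain of 4 nodes with single edges (A_4). One simple-root ordering that puts it in standard form is (alpha_2, alpha_1, alpha_4, alpha_3). So the algebra is type A_4, i.e. sl(5).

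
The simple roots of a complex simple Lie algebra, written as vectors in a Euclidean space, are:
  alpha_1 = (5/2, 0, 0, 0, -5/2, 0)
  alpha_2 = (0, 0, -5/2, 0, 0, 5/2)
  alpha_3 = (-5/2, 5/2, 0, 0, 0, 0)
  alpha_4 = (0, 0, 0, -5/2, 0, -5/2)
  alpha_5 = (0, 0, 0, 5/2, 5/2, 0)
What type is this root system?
Compute the Cartan integers a_ij = 2(alpha_i, alpha_j)/(alpha_j, alpha_j); the resulting 5x5 Cartan matrix is
[[2, 0, -1, 0, -1], [0, 2, 0, -1, 0], [-1, 0, 2, 0, 0], [0, -1, 0, 2, -1], [-1, 0, 0, -1, 2]].
All simple roots have the same length, so the diagram is simply laced. The associated Dynkin diagram is a chain of 5 nodes with single edges (A_5), so the type is A_5 (the algebra sl(6)).

A5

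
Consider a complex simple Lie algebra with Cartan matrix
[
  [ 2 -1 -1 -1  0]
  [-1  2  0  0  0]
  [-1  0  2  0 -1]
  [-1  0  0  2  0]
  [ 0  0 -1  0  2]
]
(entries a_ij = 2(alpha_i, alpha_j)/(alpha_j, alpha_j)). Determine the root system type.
The matrix has rank 5 with 2's on the diagonal. Reading the off-diagonal entries as Dynkin edges (a single edge where a_ij = a_ji = -1; a double or triple edge where a_ij * a_ji = 2 or 3), the diagram is a chain of 3 nodes with a fork of two nodes at one end (D_5). One simple-root ordering that puts it in standard form is (alpha_5, alpha_3, alpha_1, alpha_4, alpha_2). So the algebra is type D_5, i.e. so(10).

D_5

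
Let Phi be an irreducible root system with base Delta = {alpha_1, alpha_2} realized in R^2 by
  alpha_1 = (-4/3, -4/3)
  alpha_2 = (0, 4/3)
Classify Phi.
B2

Compute the Cartan integers a_ij = 2(alpha_i, alpha_j)/(alpha_j, alpha_j); the resulting 2x2 Cartan matrix is
[[2, -2], [-1, 2]].
The roots have two lengths (squared-length ratio 2:1); the short ones are alpha_{2}. The associated Dynkin diagram is a chain of 2 nodes with a double edge at one end; the terminal node there is the unique short simple root (B_2), so the type is B_2 (the algebra so(5)).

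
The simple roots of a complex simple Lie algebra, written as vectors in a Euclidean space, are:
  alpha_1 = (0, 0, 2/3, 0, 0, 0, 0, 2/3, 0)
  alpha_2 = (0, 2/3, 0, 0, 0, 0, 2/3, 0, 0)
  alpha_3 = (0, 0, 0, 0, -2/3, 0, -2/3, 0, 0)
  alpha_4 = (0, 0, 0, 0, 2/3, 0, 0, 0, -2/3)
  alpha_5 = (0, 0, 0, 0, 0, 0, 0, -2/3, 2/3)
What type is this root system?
A_5

Compute the Cartan integers a_ij = 2(alpha_i, alpha_j)/(alpha_j, alpha_j); the resulting 5x5 Cartan matrix is
[[2, 0, 0, 0, -1], [0, 2, -1, 0, 0], [0, -1, 2, -1, 0], [0, 0, -1, 2, -1], [-1, 0, 0, -1, 2]].
All simple roots have the same length, so the diagram is simply laced. The associated Dynkin diagram is a chain of 5 nodes with single edges (A_5), so the type is A_5 (the algebra sl(6)).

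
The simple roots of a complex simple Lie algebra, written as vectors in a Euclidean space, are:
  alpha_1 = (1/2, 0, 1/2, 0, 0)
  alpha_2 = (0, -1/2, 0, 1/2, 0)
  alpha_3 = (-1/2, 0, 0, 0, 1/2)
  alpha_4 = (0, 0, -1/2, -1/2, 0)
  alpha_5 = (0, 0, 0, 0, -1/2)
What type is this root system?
B5

Compute the Cartan integers a_ij = 2(alpha_i, alpha_j)/(alpha_j, alpha_j); the resulting 5x5 Cartan matrix is
[[2, 0, -1, -1, 0], [0, 2, 0, -1, 0], [-1, 0, 2, 0, -2], [-1, -1, 0, 2, 0], [0, 0, -1, 0, 2]].
The roots have two lengths (squared-length ratio 2:1); the short ones are alpha_{5}. The associated Dynkin diagram is a chain of 5 nodes with a double edge at one end; the terminal node there is the unique short simple root (B_5), so the type is B_5 (the algebra so(11)).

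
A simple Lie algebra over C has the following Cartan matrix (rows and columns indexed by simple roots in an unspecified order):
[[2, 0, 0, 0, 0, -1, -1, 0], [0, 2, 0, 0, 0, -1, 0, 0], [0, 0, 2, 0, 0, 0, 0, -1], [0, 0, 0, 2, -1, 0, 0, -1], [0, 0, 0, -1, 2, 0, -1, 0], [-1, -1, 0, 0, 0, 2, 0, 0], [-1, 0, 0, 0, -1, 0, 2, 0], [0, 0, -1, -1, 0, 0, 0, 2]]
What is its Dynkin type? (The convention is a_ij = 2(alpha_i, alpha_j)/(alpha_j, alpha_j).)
A_8 (sl(9))

The matrix has rank 8 with 2's on the diagonal. Reading the off-diagonal entries as Dynkin edges (a single edge where a_ij = a_ji = -1; a double or triple edge where a_ij * a_ji = 2 or 3), the diagram is a chain of 8 nodes with single edges (A_8). One simple-root ordering that puts it in standard form is (alpha_2, alpha_6, alpha_1, alpha_7, alpha_5, alpha_4, alpha_8, alpha_3). So the algebra is type A_8, i.e. sl(9).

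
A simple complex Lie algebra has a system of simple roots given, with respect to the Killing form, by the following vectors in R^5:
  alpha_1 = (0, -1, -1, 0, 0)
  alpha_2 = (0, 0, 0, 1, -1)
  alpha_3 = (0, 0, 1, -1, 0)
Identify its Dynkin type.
Compute the Cartan integers a_ij = 2(alpha_i, alpha_j)/(alpha_j, alpha_j); the resulting 3x3 Cartan matrix is
[[2, 0, -1], [0, 2, -1], [-1, -1, 2]].
All simple roots have the same length, so the diagram is simply laced. The associated Dynkin diagram is a chain of 3 nodes with single edges (A_3), so the type is A_3 (the algebra sl(4)).

A3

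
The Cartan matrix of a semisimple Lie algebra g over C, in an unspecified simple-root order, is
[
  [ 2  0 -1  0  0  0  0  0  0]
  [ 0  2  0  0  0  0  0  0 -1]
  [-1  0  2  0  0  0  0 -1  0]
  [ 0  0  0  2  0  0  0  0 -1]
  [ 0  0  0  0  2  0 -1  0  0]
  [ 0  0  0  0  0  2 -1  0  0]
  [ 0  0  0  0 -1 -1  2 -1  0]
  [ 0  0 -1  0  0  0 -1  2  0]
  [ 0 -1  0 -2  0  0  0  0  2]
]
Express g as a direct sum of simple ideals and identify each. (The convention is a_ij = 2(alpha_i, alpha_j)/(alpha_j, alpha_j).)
The diagram associated to this matrix has two connected components: the simple roots {alpha_2, alpha_4, alpha_9} form a chain of 3 nodes with a double edge at one end; the terminal node there is the unique short simple root (B_3), and {alpha_1, alpha_3, alpha_5, alpha_6, alpha_7, alpha_8} form a chain of 4 nodes with a fork of two nodes at one end (D_6). A semisimple Lie algebra decomposes uniquely as the direct sum of simple ideals, one per connected component of its Dynkin diagram, so g ≅ B_3 ⊕ D_6 (dimension 21 + 66 = 87).

B_3 (so(7)) + D_6 (so(12))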